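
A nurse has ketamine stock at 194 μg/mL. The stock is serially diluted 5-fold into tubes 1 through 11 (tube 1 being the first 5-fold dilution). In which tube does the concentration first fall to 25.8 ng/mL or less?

Tube n has concentration 194 μg/mL / 5ⁿ.
Need 5ⁿ ≥ 194 μg/mL / 25.8 ng/mL = 7519, so n ≥ 5.55.
First such tube: n = 6.

tube 6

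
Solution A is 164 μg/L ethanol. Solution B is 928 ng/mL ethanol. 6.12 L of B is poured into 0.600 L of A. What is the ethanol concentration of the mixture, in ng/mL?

C_B = 928 ng/mL = 928 μg/L.
C_mix = (C_A·V_A + C_B·V_B)/(V_A + V_B) = (164×0.600 + 928×6.12) / 6.720 = 860 μg/L = 860 ng/mL.

860 ng/mL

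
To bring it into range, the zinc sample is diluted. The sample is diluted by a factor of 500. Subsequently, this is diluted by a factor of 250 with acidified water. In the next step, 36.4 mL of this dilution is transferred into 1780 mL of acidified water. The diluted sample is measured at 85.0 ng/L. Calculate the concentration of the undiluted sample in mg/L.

530 mg/L

Overall dilution factor = 500 × 250 × 49.90 = 6.24 × 10⁶.
Original = 85.0 ng/L × 6.24 × 10⁶ = 5.30 × 10⁸ ng/L = 530 mg/L.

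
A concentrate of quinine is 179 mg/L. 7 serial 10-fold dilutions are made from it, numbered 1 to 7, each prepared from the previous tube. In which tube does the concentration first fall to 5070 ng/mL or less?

tube 2

Tube n has concentration 179 mg/L / 10ⁿ.
Need 10ⁿ ≥ 179 mg/L / 5070 ng/mL = 35.3, so n ≥ 1.55.
First such tube: n = 2.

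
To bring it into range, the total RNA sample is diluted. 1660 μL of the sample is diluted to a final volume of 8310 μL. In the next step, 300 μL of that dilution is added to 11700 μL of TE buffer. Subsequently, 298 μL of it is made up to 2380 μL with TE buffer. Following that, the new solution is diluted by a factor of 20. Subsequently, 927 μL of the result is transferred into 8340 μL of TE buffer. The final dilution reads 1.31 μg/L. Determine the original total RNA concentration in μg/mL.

Overall dilution factor = 5.006 × 40 × 7.987 × 20 × 9.997 = 3.20 × 10⁵.
Original = 1.31 μg/L × 3.20 × 10⁵ = 4.19 × 10⁵ μg/L = 419 μg/mL.

419 μg/mL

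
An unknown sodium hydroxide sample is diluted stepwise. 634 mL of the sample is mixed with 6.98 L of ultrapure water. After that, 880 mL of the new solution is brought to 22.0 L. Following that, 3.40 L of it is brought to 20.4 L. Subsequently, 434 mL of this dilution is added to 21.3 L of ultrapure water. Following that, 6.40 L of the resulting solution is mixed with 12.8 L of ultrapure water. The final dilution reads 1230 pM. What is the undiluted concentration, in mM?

Overall dilution factor = 12.01 × 25 × 6 × 50.08 × 3 = 2.71 × 10⁵.
Original = 1230 pM × 2.71 × 10⁵ = 3.33 × 10⁸ pM = 0.333 mM.

0.333 mM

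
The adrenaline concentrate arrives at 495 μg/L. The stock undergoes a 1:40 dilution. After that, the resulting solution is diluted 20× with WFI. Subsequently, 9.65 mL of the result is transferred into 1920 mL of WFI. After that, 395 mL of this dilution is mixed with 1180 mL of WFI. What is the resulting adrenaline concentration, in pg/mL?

Overall dilution factor = 40 × 20 × 200.0 × 3.987 = 6.38 × 10⁵.
495 μg/L / 6.38 × 10⁵ = 7.76 × 10⁻⁴ μg/L = 0.776 pg/mL.

0.776 pg/mL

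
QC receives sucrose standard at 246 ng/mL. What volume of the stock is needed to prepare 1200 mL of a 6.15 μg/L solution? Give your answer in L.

6.15 μg/L = 6.15 ng/mL.
V₁ = C₂V₂/C₁ = 6.15 × 1200 / 246 = 30.0 mL = 0.0300 L.

0.0300 L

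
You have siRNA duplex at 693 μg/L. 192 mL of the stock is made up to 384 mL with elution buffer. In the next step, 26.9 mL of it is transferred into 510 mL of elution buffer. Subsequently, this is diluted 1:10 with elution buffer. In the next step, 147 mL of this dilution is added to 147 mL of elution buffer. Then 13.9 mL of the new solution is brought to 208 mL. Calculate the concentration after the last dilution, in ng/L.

58.0 ng/L

Overall dilution factor = 2 × 19.96 × 10 × 2 × 14.96 = 1.19 × 10⁴.
693 μg/L / 1.19 × 10⁴ = 0.0580 μg/L = 58.0 ng/L.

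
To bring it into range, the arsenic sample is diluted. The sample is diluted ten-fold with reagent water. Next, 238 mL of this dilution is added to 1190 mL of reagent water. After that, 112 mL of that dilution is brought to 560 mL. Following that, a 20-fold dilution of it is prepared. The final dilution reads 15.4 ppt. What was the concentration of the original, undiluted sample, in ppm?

Overall dilution factor = 10 × 6 × 5 × 20 = 6000.
Original = 15.4 ppt × 6000 = 9.24 × 10⁴ ppt = 0.0924 ppm.

0.0924 ppm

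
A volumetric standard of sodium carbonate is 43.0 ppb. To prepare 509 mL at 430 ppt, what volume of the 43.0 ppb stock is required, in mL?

430 ppt = 0.430 ppb.
V₁ = C₂V₂/C₁ = 0.430 × 509 / 43.0 = 5.09 mL.

5.09 mL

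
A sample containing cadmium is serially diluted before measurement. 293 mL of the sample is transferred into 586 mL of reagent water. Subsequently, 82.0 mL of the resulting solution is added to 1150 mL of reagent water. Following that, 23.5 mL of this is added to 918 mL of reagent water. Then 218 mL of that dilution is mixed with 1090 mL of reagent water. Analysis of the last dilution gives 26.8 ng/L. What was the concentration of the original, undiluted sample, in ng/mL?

290 ng/mL

Overall dilution factor = 3 × 15.02 × 40.06 × 6 = 1.08 × 10⁴.
Original = 26.8 ng/L × 1.08 × 10⁴ = 2.90 × 10⁵ ng/L = 290 ng/mL.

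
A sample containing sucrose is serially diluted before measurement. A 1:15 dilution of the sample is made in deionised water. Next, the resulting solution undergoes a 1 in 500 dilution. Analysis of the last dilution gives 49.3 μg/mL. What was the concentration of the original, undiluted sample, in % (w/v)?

37.0 % (w/v)

Overall dilution factor = 15 × 500 = 7500.
Original = 49.3 μg/mL × 7500 = 3.70 × 10⁵ μg/mL = 37.0 % (w/v).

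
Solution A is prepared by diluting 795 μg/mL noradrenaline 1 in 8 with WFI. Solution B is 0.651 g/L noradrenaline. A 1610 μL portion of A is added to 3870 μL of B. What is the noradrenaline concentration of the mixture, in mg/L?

489 mg/L

C_A = 795 μg/mL / 8 = 99.4 μg/mL.
C_B = 0.651 g/L = 651 μg/mL.
C_mix = (C_A·V_A + C_B·V_B)/(V_A + V_B) = (99.4×1610 + 651×3870) / 5480 = 489 μg/mL = 489 mg/L.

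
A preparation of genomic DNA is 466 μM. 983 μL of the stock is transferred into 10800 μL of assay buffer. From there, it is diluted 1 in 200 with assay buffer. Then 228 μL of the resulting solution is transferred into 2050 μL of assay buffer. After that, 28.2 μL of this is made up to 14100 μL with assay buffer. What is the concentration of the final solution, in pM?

Overall dilution factor = 11.99 × 200 × 9.991 × 500 = 1.20 × 10⁷.
466 μM / 1.20 × 10⁷ = 3.89 × 10⁻⁵ μM = 38.9 pM.

38.9 pM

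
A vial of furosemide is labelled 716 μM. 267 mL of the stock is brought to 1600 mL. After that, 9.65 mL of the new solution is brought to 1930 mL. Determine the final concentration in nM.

Overall dilution factor = 5.993 × 200 = 1199.
716 μM / 1199 = 0.597 μM = 597 nM.

597 nM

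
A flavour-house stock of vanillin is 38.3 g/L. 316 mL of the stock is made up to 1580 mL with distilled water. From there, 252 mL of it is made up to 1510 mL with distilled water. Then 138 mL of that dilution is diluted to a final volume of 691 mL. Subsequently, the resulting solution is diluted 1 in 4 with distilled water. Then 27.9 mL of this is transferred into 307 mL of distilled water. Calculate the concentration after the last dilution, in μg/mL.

5.32 μg/mL

Overall dilution factor = 5 × 5.992 × 5.007 × 4 × 12.00 = 7203.
38.3 g/L / 7203 = 5.32 × 10⁻³ g/L = 5.32 μg/mL.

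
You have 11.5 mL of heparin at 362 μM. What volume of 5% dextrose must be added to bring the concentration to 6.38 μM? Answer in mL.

V₂ = C₁V₁/C₂ = 362 × 11.5 / 6.38 = 653 mL.
Diluent to add = V₂ − V₁ = 653 − 11.5 = 641 mL.

641 mL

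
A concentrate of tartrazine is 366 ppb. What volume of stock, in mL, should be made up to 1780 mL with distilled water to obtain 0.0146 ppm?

0.0146 ppm = 14.6 ppb.
V₁ = C₂V₂/C₁ = 14.6 × 1780 / 366 = 71.0 mL.

71.0 mL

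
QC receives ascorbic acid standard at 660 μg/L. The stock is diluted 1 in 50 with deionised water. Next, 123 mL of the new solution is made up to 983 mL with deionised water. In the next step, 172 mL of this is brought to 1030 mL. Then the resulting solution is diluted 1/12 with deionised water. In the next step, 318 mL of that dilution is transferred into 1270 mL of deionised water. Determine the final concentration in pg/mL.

Overall dilution factor = 50 × 7.992 × 5.988 × 12 × 4.994 = 1.43 × 10⁵.
660 μg/L / 1.43 × 10⁵ = 4.60 × 10⁻³ μg/L = 4.60 pg/mL.

4.60 pg/mL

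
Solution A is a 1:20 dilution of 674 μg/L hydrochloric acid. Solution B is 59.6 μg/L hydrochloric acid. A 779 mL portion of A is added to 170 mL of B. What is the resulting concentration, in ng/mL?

C_A = 674 μg/L / 20 = 33.7 μg/L.
C_mix = (C_A·V_A + C_B·V_B)/(V_A + V_B) = (33.7×779 + 59.6×170) / 949.0 = 38.3 μg/L = 38.3 ng/mL.

38.3 ng/mL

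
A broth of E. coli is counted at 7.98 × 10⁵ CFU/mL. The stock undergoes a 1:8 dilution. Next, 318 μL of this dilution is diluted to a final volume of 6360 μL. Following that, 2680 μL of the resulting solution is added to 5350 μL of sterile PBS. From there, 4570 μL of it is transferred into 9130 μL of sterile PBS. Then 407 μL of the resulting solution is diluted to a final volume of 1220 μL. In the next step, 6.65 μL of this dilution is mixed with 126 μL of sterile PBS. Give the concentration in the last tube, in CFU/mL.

Overall dilution factor = 8 × 20 × 2.996 × 2.998 × 2.998 × 19.95 = 8.59 × 10⁴.
7.98 × 10⁵ CFU/mL / 8.59 × 10⁴ = 9.29 CFU/mL.

9.29 CFU/mL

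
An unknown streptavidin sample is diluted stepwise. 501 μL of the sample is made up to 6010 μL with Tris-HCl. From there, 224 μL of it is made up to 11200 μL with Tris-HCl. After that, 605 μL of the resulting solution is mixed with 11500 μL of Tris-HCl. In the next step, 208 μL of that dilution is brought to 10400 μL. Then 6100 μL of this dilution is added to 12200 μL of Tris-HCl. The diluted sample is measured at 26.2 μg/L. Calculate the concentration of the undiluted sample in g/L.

47.2 g/L

Overall dilution factor = 12.00 × 50 × 20.01 × 50 × 3 = 1.80 × 10⁶.
Original = 26.2 μg/L × 1.80 × 10⁶ = 4.72 × 10⁷ μg/L = 47.2 g/L.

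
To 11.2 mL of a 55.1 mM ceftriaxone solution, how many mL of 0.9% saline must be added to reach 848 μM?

717 mL

848 μM = 0.848 mM.
V₂ = C₁V₁/C₂ = 55.1 × 11.2 / 0.848 = 728 mL.
Diluent to add = V₂ − V₁ = 728 − 11.2 = 717 mL.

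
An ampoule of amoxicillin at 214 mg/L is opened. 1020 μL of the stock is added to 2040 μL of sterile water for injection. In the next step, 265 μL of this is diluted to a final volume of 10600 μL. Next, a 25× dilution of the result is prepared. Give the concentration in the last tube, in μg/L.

71.3 μg/L

Overall dilution factor = 3 × 40 × 25 = 3000.
214 mg/L / 3000 = 0.0713 mg/L = 71.3 μg/L.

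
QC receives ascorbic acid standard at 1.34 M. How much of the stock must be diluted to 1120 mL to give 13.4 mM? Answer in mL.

11.2 mL

13.4 mM = 0.0134 M.
V₁ = C₂V₂/C₁ = 0.0134 × 1120 / 1.34 = 11.2 mL.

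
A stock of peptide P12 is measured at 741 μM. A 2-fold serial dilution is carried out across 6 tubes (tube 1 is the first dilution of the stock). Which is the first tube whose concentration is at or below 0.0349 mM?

tube 5

Tube n has concentration 741 μM / 2ⁿ.
Need 2ⁿ ≥ 741 μM / 0.0349 mM = 21.2, so n ≥ 4.41.
First such tube: n = 5.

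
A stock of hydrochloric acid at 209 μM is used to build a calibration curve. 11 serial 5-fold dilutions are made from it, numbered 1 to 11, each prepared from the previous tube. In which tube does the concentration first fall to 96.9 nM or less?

tube 5

Tube n has concentration 209 μM / 5ⁿ.
Need 5ⁿ ≥ 209 μM / 96.9 nM = 2157, so n ≥ 4.77.
First such tube: n = 5.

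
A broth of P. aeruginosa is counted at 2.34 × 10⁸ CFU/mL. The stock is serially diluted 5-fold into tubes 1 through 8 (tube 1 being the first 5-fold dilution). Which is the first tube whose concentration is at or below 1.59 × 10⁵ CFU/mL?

Tube n has concentration 2.34 × 10⁸ CFU/mL / 5ⁿ.
Need 5ⁿ ≥ 2.34 × 10⁸ CFU/mL / 1.59 × 10⁵ CFU/mL = 1472, so n ≥ 4.53.
First such tube: n = 5.

tube 5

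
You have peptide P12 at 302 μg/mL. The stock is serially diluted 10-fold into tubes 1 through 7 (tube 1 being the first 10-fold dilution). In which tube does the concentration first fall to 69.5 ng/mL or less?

tube 4

Tube n has concentration 302 μg/mL / 10ⁿ.
Need 10ⁿ ≥ 302 μg/mL / 69.5 ng/mL = 4345, so n ≥ 3.64.
First such tube: n = 4.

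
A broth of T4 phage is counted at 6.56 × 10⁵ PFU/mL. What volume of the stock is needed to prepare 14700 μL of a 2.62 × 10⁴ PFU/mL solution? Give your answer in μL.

V₁ = C₂V₂/C₁ = 2.62 × 10⁴ × 14700 / 6.56 × 10⁵ = 587 μL.

587 μL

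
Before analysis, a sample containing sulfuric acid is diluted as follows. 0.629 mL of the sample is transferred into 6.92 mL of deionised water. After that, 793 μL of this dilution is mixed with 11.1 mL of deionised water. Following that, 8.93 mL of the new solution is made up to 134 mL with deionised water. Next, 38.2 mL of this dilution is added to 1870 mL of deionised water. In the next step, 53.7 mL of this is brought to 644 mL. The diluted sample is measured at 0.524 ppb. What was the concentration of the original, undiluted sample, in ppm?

Overall dilution factor = 12.00 × 15.00 × 15.01 × 49.95 × 11.99 = 1.62 × 10⁶.
Original = 0.524 ppb × 1.62 × 10⁶ = 8.48 × 10⁵ ppb = 848 ppm.

848 ppm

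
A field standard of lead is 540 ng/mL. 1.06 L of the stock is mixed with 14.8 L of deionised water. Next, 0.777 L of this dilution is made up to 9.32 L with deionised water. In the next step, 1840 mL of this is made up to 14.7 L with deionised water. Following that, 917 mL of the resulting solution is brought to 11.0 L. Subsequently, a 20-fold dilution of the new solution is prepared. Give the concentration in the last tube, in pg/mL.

1.57 pg/mL

Overall dilution factor = 14.96 × 11.99 × 7.989 × 12.00 × 20 = 3.44 × 10⁵.
540 ng/mL / 3.44 × 10⁵ = 1.57 × 10⁻³ ng/mL = 1.57 pg/mL.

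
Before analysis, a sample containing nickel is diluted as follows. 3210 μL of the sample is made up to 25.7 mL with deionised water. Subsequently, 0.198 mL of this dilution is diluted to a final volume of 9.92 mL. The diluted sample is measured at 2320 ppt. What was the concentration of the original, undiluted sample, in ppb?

931 ppb

Overall dilution factor = 8.006 × 50.10 = 401.
Original = 2320 ppt × 401 = 9.31 × 10⁵ ppt = 931 ppb.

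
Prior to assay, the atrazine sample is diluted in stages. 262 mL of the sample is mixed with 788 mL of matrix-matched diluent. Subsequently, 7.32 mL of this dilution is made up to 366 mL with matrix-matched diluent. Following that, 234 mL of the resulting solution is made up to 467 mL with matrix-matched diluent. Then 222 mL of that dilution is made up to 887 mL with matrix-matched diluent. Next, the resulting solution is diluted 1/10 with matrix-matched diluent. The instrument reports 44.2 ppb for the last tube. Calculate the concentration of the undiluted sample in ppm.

706 ppm

Overall dilution factor = 4.008 × 50 × 1.996 × 3.995 × 10 = 1.60 × 10⁴.
Original = 44.2 ppb × 1.60 × 10⁴ = 7.06 × 10⁵ ppb = 706 ppm.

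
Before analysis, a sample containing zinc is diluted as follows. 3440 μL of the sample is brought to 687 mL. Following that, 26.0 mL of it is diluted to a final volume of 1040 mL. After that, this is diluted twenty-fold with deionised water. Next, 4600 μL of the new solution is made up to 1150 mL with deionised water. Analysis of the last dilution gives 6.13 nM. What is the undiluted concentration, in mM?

Overall dilution factor = 199.7 × 40 × 20 × 250 = 3.99 × 10⁷.
Original = 6.13 nM × 3.99 × 10⁷ = 2.45 × 10⁸ nM = 245 mM.

245 mM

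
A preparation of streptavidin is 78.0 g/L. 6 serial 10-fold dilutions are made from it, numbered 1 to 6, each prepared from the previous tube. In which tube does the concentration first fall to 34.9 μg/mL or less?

tube 4

Tube n has concentration 78.0 g/L / 10ⁿ.
Need 10ⁿ ≥ 78.0 g/L / 34.9 μg/mL = 2235, so n ≥ 3.35.
First such tube: n = 4.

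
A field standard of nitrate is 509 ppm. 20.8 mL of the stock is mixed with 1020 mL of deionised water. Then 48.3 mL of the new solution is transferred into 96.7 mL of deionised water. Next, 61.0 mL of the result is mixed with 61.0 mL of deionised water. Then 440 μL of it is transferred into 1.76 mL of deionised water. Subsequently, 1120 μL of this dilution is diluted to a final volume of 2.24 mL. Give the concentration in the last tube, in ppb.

169 ppb

Overall dilution factor = 50.04 × 3.002 × 2 × 5 × 2 = 3004.
509 ppm / 3004 = 0.169 ppm = 169 ppb.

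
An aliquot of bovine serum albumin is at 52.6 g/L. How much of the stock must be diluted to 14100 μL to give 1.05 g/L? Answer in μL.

281 μL

V₁ = C₂V₂/C₁ = 1.05 × 14100 / 52.6 = 281 μL.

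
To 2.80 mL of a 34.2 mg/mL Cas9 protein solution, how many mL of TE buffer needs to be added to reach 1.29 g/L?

1.29 g/L = 1.29 mg/mL.
V₂ = C₁V₁/C₂ = 34.2 × 2.80 / 1.29 = 74.2 mL.
Diluent to add = V₂ − V₁ = 74.2 − 2.80 = 71.4 mL.

71.4 mL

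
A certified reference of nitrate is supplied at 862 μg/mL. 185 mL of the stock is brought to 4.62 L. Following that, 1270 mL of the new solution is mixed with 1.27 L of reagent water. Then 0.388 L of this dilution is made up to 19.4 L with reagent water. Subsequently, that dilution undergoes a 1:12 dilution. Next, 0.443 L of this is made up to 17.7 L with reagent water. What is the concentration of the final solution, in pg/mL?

Overall dilution factor = 24.97 × 2 × 50 × 12 × 39.95 = 1.20 × 10⁶.
862 μg/mL / 1.20 × 10⁶ = 7.20 × 10⁻⁴ μg/mL = 720 pg/mL.

720 pg/mL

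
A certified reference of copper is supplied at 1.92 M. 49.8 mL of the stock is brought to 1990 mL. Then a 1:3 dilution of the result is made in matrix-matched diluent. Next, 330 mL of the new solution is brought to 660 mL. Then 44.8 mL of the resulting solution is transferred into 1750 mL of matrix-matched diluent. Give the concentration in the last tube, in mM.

0.200 mM

Overall dilution factor = 39.96 × 3 × 2 × 40.06 = 9605.
1.92 M / 9605 = 2.00 × 10⁻⁴ M = 0.200 mM.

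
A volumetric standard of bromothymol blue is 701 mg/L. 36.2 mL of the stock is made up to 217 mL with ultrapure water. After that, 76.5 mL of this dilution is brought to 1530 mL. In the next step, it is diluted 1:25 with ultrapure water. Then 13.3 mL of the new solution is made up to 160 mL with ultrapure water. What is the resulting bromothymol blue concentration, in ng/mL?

Overall dilution factor = 5.994 × 20 × 25 × 12.03 = 3.61 × 10⁴.
701 mg/L / 3.61 × 10⁴ = 0.0194 mg/L = 19.4 ng/mL.

19.4 ng/mL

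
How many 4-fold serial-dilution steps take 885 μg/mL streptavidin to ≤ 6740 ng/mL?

Need 4ⁿ ≥ 131, so n ≥ log(131)/log(4) = 3.52.
Minimum whole steps: n = 4.

4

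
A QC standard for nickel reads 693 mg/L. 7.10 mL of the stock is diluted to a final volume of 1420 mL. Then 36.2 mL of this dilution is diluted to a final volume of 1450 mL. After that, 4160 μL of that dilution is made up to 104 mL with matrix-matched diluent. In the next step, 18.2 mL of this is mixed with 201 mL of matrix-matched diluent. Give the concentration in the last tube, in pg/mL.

287 pg/mL

Overall dilution factor = 200 × 40.06 × 25 × 12.04 = 2.41 × 10⁶.
693 mg/L / 2.41 × 10⁶ = 2.87 × 10⁻⁴ mg/L = 287 pg/mL.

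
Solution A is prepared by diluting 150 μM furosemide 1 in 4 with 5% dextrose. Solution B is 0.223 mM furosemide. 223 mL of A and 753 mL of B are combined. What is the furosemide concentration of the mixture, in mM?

0.181 mM

C_A = 150 μM / 4 = 37.5 μM.
C_B = 0.223 mM = 223 μM.
C_mix = (C_A·V_A + C_B·V_B)/(V_A + V_B) = (37.5×223 + 223×753) / 976.0 = 181 μM = 0.181 mM.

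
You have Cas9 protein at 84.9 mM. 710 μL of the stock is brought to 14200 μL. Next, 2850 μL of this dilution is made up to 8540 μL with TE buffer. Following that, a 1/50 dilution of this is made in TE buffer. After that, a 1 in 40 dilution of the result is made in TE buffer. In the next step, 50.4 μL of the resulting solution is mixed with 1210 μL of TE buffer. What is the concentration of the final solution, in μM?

0.0283 μM

Overall dilution factor = 20 × 2.996 × 50 × 40 × 25.01 = 3.00 × 10⁶.
84.9 mM / 3.00 × 10⁶ = 2.83 × 10⁻⁵ mM = 0.0283 μM.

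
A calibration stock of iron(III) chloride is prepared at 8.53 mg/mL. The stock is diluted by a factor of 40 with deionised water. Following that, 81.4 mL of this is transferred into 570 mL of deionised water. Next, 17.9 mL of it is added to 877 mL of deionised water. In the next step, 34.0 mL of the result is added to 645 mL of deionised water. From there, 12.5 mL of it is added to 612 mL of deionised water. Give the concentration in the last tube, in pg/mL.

534 pg/mL

Overall dilution factor = 40 × 8.002 × 49.99 × 19.97 × 49.96 = 1.60 × 10⁷.
8.53 mg/mL / 1.60 × 10⁷ = 5.34 × 10⁻⁷ mg/mL = 534 pg/mL.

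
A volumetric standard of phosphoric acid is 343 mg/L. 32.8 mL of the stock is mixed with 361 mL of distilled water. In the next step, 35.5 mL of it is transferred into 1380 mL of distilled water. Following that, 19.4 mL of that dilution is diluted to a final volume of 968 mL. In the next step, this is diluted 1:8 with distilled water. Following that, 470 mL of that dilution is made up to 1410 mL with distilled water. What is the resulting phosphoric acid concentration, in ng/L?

598 ng/L

Overall dilution factor = 12.01 × 39.87 × 49.90 × 8 × 3 = 5.73 × 10⁵.
343 mg/L / 5.73 × 10⁵ = 5.98 × 10⁻⁴ mg/L = 598 ng/L.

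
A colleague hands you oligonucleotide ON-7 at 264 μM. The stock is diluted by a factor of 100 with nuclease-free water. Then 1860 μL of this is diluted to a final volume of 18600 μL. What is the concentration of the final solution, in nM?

264 nM

Overall dilution factor = 100 × 10 = 1000.
264 μM / 1000 = 0.264 μM = 264 nM.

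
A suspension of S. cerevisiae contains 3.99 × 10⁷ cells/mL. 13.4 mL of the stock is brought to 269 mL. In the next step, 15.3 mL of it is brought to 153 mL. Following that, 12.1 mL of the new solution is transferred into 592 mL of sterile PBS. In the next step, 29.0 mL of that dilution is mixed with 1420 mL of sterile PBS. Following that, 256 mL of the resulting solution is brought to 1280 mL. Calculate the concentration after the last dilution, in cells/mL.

15.9 cells/mL

Overall dilution factor = 20.07 × 10 × 49.93 × 49.97 × 5 = 2.50 × 10⁶.
3.99 × 10⁷ cells/mL / 2.50 × 10⁶ = 15.9 cells/mL.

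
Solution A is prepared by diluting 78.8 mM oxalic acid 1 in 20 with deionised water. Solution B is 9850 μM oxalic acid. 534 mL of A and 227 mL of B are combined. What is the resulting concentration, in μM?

5700 μM

C_A = 78.8 mM / 20 = 3.94 mM.
C_B = 9850 μM = 9.85 mM.
C_mix = (C_A·V_A + C_B·V_B)/(V_A + V_B) = (3.94×534 + 9.85×227) / 761.0 = 5.70 mM = 5700 μM.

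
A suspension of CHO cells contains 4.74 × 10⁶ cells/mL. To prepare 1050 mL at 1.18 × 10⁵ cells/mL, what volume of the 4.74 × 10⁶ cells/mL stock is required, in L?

V₁ = C₂V₂/C₁ = 1.18 × 10⁵ × 1050 / 4.74 × 10⁶ = 26.1 mL = 0.0261 L.

0.0261 L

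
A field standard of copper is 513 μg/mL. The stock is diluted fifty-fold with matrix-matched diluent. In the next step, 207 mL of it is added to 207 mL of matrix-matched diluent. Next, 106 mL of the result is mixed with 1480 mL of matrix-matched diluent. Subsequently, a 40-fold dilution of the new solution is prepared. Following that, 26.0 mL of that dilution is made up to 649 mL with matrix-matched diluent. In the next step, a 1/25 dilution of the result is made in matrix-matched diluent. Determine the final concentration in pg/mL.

Overall dilution factor = 50 × 2 × 14.96 × 40 × 24.96 × 25 = 3.73 × 10⁷.
513 μg/mL / 3.73 × 10⁷ = 1.37 × 10⁻⁵ μg/mL = 13.7 pg/mL.

13.7 pg/mL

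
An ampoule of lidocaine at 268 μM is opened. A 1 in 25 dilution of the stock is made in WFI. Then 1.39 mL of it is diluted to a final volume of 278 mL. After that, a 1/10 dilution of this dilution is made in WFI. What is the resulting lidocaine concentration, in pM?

5360 pM

Overall dilution factor = 25 × 200 × 10 = 5.00 × 10⁴.
268 μM / 5.00 × 10⁴ = 5.36 × 10⁻³ μM = 5360 pM.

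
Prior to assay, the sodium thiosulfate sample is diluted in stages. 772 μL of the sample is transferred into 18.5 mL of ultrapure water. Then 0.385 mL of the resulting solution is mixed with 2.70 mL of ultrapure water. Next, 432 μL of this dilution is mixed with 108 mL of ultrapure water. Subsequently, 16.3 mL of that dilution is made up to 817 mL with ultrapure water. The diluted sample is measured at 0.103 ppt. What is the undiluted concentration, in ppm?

Overall dilution factor = 24.96 × 8.013 × 251 × 50.12 = 2.52 × 10⁶.
Original = 0.103 ppt × 2.52 × 10⁶ = 2.59 × 10⁵ ppt = 0.259 ppm.

0.259 ppm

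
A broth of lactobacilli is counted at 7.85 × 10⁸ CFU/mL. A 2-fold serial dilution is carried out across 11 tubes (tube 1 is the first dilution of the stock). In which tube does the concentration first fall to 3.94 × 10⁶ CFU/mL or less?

Tube n has concentration 7.85 × 10⁸ CFU/mL / 2ⁿ.
Need 2ⁿ ≥ 7.85 × 10⁸ CFU/mL / 3.94 × 10⁶ CFU/mL = 199, so n ≥ 7.64.
First such tube: n = 8.

tube 8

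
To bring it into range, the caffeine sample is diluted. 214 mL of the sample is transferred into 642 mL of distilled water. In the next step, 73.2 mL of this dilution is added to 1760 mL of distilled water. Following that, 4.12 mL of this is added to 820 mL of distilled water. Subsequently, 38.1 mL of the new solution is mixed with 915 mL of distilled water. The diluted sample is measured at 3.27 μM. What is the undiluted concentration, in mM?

Overall dilution factor = 4 × 25.04 × 200.0 × 25.02 = 5.01 × 10⁵.
Original = 3.27 μM × 5.01 × 10⁵ = 1.64 × 10⁶ μM = 1640 mM.

1640 mM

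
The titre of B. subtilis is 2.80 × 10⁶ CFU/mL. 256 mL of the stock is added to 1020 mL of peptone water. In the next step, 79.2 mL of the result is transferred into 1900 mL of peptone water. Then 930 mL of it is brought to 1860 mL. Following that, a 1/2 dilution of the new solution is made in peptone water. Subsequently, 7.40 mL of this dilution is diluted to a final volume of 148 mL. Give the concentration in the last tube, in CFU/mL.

281 CFU/mL

Overall dilution factor = 4.984 × 24.99 × 2 × 2 × 20 = 9965.
2.80 × 10⁶ CFU/mL / 9965 = 281 CFU/mL.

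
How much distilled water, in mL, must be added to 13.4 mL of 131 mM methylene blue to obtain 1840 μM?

1840 μM = 1.84 mM.
V₂ = C₁V₁/C₂ = 131 × 13.4 / 1.84 = 954 mL.
Diluent to add = V₂ − V₁ = 954 − 13.4 = 941 mL.

941 mL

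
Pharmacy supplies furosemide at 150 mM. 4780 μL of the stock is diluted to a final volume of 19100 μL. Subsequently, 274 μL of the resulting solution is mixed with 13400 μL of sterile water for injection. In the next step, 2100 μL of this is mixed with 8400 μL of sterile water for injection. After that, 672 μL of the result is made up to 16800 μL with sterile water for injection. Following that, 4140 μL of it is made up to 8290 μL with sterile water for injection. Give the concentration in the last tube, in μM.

Overall dilution factor = 3.996 × 49.91 × 5 × 25 × 2.002 = 4.99 × 10⁴.
150 mM / 4.99 × 10⁴ = 3.01 × 10⁻³ mM = 3.01 μM.

3.01 μM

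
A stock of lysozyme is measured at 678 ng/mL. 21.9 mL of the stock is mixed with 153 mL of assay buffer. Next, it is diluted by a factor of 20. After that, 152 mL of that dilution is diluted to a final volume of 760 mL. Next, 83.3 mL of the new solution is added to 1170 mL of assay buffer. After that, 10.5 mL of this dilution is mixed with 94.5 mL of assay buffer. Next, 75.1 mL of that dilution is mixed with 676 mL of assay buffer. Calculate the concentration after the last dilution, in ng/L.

Overall dilution factor = 7.986 × 20 × 5 × 15.05 × 10 × 10.00 = 1.20 × 10⁶.
678 ng/mL / 1.20 × 10⁶ = 5.64 × 10⁻⁴ ng/mL = 0.564 ng/L.

0.564 ng/L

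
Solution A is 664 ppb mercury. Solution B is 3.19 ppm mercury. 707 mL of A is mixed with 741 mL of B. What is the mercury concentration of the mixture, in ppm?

C_B = 3.19 ppm = 3190 ppb.
C_mix = (C_A·V_A + C_B·V_B)/(V_A + V_B) = (664×707 + 3190×741) / 1448 = 1957 ppb = 1.96 ppm.

1.96 ppm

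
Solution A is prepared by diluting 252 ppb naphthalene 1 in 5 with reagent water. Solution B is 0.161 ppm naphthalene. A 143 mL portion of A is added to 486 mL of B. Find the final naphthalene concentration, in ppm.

0.136 ppm

C_A = 252 ppb / 5 = 50.4 ppb.
C_B = 0.161 ppm = 161 ppb.
C_mix = (C_A·V_A + C_B·V_B)/(V_A + V_B) = (50.4×143 + 161×486) / 629.0 = 136 ppb = 0.136 ppm.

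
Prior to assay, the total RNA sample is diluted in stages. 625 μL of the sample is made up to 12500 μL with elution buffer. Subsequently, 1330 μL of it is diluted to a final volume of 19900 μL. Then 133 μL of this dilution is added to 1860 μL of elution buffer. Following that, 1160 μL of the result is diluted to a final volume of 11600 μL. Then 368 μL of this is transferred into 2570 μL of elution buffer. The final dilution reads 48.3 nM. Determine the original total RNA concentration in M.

0.0173 M

Overall dilution factor = 20 × 14.96 × 14.98 × 10 × 7.984 = 3.58 × 10⁵.
Original = 48.3 nM × 3.58 × 10⁵ = 1.73 × 10⁷ nM = 0.0173 M.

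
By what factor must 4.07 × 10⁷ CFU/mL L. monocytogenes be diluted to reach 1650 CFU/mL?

Factor = C₀/C_target = 4.07 × 10⁷ CFU/mL / 1650 CFU/mL = 2.47 × 10⁴.

2.47 × 10⁴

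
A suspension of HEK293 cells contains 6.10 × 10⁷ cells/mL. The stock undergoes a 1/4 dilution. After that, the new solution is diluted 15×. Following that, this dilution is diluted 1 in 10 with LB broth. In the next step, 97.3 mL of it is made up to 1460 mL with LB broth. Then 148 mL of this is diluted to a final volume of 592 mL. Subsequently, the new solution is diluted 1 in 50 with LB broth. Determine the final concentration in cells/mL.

33.9 cells/mL

Overall dilution factor = 4 × 15 × 10 × 15.01 × 4 × 50 = 1.80 × 10⁶.
6.10 × 10⁷ cells/mL / 1.80 × 10⁶ = 33.9 cells/mL.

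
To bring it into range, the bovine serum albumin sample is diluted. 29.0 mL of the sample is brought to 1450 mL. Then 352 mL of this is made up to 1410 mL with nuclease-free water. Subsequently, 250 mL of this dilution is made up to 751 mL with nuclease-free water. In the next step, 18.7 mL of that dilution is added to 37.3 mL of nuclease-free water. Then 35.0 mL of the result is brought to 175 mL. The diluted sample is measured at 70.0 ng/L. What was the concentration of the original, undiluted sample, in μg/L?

631 μg/L

Overall dilution factor = 50 × 4.006 × 3.004 × 2.995 × 5 = 9009.
Original = 70.0 ng/L × 9009 = 6.31 × 10⁵ ng/L = 631 μg/L.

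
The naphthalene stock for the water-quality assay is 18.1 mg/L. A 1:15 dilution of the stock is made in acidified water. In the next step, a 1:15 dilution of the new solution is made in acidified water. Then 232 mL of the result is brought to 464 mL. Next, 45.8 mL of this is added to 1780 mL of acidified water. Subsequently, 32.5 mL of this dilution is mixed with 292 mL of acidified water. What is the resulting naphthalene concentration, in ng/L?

101 ng/L

Overall dilution factor = 15 × 15 × 2 × 39.86 × 9.985 = 1.79 × 10⁵.
18.1 mg/L / 1.79 × 10⁵ = 1.01 × 10⁻⁴ mg/L = 101 ng/L.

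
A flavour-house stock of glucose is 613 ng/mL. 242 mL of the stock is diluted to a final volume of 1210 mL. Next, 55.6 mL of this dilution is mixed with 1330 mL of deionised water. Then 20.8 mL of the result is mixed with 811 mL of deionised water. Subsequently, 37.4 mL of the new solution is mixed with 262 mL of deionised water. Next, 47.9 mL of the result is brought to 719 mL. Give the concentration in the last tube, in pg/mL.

1.02 pg/mL

Overall dilution factor = 5 × 24.92 × 39.99 × 8.005 × 15.01 = 5.99 × 10⁵.
613 ng/mL / 5.99 × 10⁵ = 1.02 × 10⁻³ ng/mL = 1.02 pg/mL.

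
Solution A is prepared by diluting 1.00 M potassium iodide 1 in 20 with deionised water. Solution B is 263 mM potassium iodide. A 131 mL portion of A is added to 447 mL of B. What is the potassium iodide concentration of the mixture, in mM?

C_A = 1.00 M / 20 = 0.0500 M.
C_B = 263 mM = 0.263 M.
C_mix = (C_A·V_A + C_B·V_B)/(V_A + V_B) = (0.0500×131 + 0.263×447) / 578.0 = 0.215 M = 215 mM.

215 mM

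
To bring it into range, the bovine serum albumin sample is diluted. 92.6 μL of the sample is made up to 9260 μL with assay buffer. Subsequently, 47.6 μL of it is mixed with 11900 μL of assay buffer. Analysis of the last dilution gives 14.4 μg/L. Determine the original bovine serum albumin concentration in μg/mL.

361 μg/mL

Overall dilution factor = 100 × 251 = 2.51 × 10⁴.
Original = 14.4 μg/L × 2.51 × 10⁴ = 3.61 × 10⁵ μg/L = 361 μg/mL.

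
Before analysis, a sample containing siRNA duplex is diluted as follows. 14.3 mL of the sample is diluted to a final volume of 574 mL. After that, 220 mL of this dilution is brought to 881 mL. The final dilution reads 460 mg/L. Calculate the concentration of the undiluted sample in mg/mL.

Overall dilution factor = 40.14 × 4.005 = 161.
Original = 460 mg/L × 161 = 7.39 × 10⁴ mg/L = 73.9 mg/mL.

73.9 mg/mL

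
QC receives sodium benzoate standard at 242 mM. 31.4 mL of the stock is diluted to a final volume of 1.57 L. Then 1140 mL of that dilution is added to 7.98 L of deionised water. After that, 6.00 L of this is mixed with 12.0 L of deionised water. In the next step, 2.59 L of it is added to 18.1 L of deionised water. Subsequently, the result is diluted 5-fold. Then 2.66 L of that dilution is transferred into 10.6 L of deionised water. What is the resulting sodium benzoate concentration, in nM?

Overall dilution factor = 50 × 8 × 3 × 7.988 × 5 × 4.985 = 2.39 × 10⁵.
242 mM / 2.39 × 10⁵ = 1.01 × 10⁻³ mM = 1010 nM.

1010 nM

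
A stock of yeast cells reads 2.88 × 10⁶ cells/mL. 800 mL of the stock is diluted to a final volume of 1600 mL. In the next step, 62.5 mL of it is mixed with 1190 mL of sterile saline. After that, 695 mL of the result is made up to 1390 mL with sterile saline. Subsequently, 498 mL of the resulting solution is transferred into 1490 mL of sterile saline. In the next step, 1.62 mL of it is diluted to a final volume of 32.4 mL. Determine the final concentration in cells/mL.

Overall dilution factor = 2 × 20.04 × 2 × 3.992 × 20 = 6400.
2.88 × 10⁶ cells/mL / 6400 = 450 cells/mL.

450 cells/mL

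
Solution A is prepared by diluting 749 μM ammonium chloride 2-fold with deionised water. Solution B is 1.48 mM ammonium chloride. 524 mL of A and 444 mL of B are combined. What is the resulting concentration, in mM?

C_A = 749 μM / 2 = 374 μM.
C_B = 1.48 mM = 1480 μM.
C_mix = (C_A·V_A + C_B·V_B)/(V_A + V_B) = (374×524 + 1480×444) / 968.0 = 882 μM = 0.882 mM.

0.882 mM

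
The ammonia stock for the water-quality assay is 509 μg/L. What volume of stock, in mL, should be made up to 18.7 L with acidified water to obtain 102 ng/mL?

102 ng/mL = 102 μg/L.
V₁ = C₂V₂/C₁ = 102 × 18.7 / 509 = 3.75 L = 3750 mL.

3750 mL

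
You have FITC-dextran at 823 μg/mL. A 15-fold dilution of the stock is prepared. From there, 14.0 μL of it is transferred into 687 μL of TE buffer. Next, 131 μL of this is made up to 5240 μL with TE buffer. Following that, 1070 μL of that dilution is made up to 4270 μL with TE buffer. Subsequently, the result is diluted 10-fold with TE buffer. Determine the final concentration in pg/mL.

686 pg/mL

Overall dilution factor = 15 × 50.07 × 40 × 3.991 × 10 = 1.20 × 10⁶.
823 μg/mL / 1.20 × 10⁶ = 6.86 × 10⁻⁴ μg/mL = 686 pg/mL.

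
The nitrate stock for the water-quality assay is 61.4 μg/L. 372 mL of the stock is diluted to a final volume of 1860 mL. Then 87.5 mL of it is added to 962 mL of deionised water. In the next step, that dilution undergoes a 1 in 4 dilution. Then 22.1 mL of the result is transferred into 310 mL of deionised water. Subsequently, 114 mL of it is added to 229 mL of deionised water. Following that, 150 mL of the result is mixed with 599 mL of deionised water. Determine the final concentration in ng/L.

Overall dilution factor = 5 × 11.99 × 4 × 15.03 × 3.009 × 4.993 = 5.42 × 10⁴.
61.4 μg/L / 5.42 × 10⁴ = 1.13 × 10⁻³ μg/L = 1.13 ng/L.

1.13 ng/L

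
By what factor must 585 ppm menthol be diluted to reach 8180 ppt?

7.15 × 10⁴

Factor = C₀/C_target = 585 ppm / 8180 ppt = 7.15 × 10⁴.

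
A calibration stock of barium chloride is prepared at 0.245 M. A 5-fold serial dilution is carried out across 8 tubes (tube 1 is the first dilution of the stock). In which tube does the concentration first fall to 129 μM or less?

tube 5

Tube n has concentration 0.245 M / 5ⁿ.
Need 5ⁿ ≥ 0.245 M / 129 μM = 1899, so n ≥ 4.69.
First such tube: n = 5.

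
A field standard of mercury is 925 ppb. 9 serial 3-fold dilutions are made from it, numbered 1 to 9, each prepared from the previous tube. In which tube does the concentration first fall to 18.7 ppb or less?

Tube n has concentration 925 ppb / 3ⁿ.
Need 3ⁿ ≥ 925 ppb / 18.7 ppb = 49.5, so n ≥ 3.55.
First such tube: n = 4.

tube 4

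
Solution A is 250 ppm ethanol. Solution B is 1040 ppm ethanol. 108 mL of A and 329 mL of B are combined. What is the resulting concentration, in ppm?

C_mix = (C_A·V_A + C_B·V_B)/(V_A + V_B) = (250×108 + 1040×329) / 437.0 = 845 ppm.

845 ppm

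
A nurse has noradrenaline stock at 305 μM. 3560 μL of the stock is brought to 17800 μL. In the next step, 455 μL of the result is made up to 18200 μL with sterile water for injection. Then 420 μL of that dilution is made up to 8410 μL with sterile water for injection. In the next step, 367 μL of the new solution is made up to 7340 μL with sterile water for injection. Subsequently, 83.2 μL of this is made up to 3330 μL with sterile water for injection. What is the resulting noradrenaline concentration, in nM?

Overall dilution factor = 5 × 40 × 20.02 × 20 × 40.02 = 3.21 × 10⁶.
305 μM / 3.21 × 10⁶ = 9.51 × 10⁻⁵ μM = 0.0951 nM.

0.0951 nM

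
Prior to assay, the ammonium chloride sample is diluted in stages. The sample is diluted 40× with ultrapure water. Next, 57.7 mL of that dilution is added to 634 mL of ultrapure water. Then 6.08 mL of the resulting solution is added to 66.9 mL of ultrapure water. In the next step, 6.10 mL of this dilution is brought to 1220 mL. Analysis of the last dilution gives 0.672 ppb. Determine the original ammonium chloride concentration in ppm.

Overall dilution factor = 40 × 11.99 × 12.00 × 200 = 1.15 × 10⁶.
Original = 0.672 ppb × 1.15 × 10⁶ = 7.74 × 10⁵ ppb = 774 ppm.

774 ppm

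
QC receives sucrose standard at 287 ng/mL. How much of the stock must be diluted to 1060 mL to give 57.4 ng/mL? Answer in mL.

212 mL

V₁ = C₂V₂/C₁ = 57.4 × 1060 / 287 = 212 mL.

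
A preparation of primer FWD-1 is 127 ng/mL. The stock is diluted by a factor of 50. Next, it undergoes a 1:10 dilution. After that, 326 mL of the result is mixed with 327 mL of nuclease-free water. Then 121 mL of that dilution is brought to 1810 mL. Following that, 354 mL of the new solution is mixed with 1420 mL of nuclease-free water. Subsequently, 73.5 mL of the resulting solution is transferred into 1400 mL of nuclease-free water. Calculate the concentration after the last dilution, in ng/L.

0.0844 ng/L

Overall dilution factor = 50 × 10 × 2.003 × 14.96 × 5.011 × 20.05 = 1.51 × 10⁶.
127 ng/mL / 1.51 × 10⁶ = 8.44 × 10⁻⁵ ng/mL = 0.0844 ng/L.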